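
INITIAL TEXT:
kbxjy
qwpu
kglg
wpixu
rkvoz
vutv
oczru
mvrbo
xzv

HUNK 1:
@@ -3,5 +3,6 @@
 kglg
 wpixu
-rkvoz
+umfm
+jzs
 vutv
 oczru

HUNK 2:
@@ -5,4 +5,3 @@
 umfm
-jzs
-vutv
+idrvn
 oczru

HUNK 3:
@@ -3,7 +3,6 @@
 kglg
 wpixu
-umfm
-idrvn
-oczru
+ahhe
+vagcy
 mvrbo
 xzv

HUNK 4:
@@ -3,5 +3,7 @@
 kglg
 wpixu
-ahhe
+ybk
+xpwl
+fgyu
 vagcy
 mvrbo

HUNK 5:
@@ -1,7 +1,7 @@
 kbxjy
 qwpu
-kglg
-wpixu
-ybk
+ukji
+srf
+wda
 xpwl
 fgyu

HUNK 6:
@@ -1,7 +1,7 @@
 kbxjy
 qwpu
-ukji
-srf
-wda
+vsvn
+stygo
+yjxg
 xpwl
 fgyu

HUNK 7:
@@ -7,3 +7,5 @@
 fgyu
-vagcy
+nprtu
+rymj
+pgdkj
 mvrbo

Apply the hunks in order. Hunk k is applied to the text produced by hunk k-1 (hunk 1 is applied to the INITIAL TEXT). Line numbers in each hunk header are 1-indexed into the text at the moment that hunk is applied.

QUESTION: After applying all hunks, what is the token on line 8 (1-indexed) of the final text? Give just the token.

Hunk 1: at line 3 remove [rkvoz] add [umfm,jzs] -> 10 lines: kbxjy qwpu kglg wpixu umfm jzs vutv oczru mvrbo xzv
Hunk 2: at line 5 remove [jzs,vutv] add [idrvn] -> 9 lines: kbxjy qwpu kglg wpixu umfm idrvn oczru mvrbo xzv
Hunk 3: at line 3 remove [umfm,idrvn,oczru] add [ahhe,vagcy] -> 8 lines: kbxjy qwpu kglg wpixu ahhe vagcy mvrbo xzv
Hunk 4: at line 3 remove [ahhe] add [ybk,xpwl,fgyu] -> 10 lines: kbxjy qwpu kglg wpixu ybk xpwl fgyu vagcy mvrbo xzv
Hunk 5: at line 1 remove [kglg,wpixu,ybk] add [ukji,srf,wda] -> 10 lines: kbxjy qwpu ukji srf wda xpwl fgyu vagcy mvrbo xzv
Hunk 6: at line 1 remove [ukji,srf,wda] add [vsvn,stygo,yjxg] -> 10 lines: kbxjy qwpu vsvn stygo yjxg xpwl fgyu vagcy mvrbo xzv
Hunk 7: at line 7 remove [vagcy] add [nprtu,rymj,pgdkj] -> 12 lines: kbxjy qwpu vsvn stygo yjxg xpwl fgyu nprtu rymj pgdkj mvrbo xzv
Final line 8: nprtu

Answer: nprtu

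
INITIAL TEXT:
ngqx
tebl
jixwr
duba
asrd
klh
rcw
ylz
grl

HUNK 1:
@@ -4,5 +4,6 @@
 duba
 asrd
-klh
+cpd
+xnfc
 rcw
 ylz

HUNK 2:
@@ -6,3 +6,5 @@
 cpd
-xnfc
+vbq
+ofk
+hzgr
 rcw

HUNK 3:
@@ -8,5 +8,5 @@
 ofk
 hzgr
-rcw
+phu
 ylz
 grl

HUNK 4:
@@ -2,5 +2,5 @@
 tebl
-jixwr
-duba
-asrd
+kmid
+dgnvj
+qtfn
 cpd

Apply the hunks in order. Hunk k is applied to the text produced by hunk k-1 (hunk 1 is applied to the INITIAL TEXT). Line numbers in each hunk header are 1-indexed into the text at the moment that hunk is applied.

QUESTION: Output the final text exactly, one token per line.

Hunk 1: at line 4 remove [klh] add [cpd,xnfc] -> 10 lines: ngqx tebl jixwr duba asrd cpd xnfc rcw ylz grl
Hunk 2: at line 6 remove [xnfc] add [vbq,ofk,hzgr] -> 12 lines: ngqx tebl jixwr duba asrd cpd vbq ofk hzgr rcw ylz grl
Hunk 3: at line 8 remove [rcw] add [phu] -> 12 lines: ngqx tebl jixwr duba asrd cpd vbq ofk hzgr phu ylz grl
Hunk 4: at line 2 remove [jixwr,duba,asrd] add [kmid,dgnvj,qtfn] -> 12 lines: ngqx tebl kmid dgnvj qtfn cpd vbq ofk hzgr phu ylz grl

Answer: ngqx
tebl
kmid
dgnvj
qtfn
cpd
vbq
ofk
hzgr
phu
ylz
grl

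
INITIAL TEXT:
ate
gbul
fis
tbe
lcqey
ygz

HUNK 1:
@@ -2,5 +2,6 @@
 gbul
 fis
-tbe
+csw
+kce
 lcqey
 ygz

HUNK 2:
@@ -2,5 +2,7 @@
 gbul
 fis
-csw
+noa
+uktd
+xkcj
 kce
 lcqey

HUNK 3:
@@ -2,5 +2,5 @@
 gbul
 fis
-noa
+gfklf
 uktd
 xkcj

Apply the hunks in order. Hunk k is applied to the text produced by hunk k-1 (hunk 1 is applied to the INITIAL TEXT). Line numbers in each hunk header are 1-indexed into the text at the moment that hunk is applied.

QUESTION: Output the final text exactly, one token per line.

Hunk 1: at line 2 remove [tbe] add [csw,kce] -> 7 lines: ate gbul fis csw kce lcqey ygz
Hunk 2: at line 2 remove [csw] add [noa,uktd,xkcj] -> 9 lines: ate gbul fis noa uktd xkcj kce lcqey ygz
Hunk 3: at line 2 remove [noa] add [gfklf] -> 9 lines: ate gbul fis gfklf uktd xkcj kce lcqey ygz

Answer: ate
gbul
fis
gfklf
uktd
xkcj
kce
lcqey
ygz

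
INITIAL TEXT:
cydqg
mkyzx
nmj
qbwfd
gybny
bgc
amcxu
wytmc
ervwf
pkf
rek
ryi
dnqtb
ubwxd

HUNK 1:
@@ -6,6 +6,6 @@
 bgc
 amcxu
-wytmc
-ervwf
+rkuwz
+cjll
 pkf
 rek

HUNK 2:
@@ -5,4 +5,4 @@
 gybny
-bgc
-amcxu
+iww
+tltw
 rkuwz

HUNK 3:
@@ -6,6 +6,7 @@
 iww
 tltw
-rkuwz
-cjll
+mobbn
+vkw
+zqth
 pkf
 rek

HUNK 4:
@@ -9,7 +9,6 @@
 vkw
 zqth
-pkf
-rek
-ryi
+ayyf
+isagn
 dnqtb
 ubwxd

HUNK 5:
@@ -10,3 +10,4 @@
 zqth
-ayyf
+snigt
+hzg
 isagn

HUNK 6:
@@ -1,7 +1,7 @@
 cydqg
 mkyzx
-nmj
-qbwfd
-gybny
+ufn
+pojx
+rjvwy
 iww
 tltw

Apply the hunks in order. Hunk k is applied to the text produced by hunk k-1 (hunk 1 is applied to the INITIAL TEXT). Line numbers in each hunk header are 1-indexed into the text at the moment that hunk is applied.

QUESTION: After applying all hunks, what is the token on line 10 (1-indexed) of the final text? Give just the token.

Answer: zqth

Derivation:
Hunk 1: at line 6 remove [wytmc,ervwf] add [rkuwz,cjll] -> 14 lines: cydqg mkyzx nmj qbwfd gybny bgc amcxu rkuwz cjll pkf rek ryi dnqtb ubwxd
Hunk 2: at line 5 remove [bgc,amcxu] add [iww,tltw] -> 14 lines: cydqg mkyzx nmj qbwfd gybny iww tltw rkuwz cjll pkf rek ryi dnqtb ubwxd
Hunk 3: at line 6 remove [rkuwz,cjll] add [mobbn,vkw,zqth] -> 15 lines: cydqg mkyzx nmj qbwfd gybny iww tltw mobbn vkw zqth pkf rek ryi dnqtb ubwxd
Hunk 4: at line 9 remove [pkf,rek,ryi] add [ayyf,isagn] -> 14 lines: cydqg mkyzx nmj qbwfd gybny iww tltw mobbn vkw zqth ayyf isagn dnqtb ubwxd
Hunk 5: at line 10 remove [ayyf] add [snigt,hzg] -> 15 lines: cydqg mkyzx nmj qbwfd gybny iww tltw mobbn vkw zqth snigt hzg isagn dnqtb ubwxd
Hunk 6: at line 1 remove [nmj,qbwfd,gybny] add [ufn,pojx,rjvwy] -> 15 lines: cydqg mkyzx ufn pojx rjvwy iww tltw mobbn vkw zqth snigt hzg isagn dnqtb ubwxd
Final line 10: zqth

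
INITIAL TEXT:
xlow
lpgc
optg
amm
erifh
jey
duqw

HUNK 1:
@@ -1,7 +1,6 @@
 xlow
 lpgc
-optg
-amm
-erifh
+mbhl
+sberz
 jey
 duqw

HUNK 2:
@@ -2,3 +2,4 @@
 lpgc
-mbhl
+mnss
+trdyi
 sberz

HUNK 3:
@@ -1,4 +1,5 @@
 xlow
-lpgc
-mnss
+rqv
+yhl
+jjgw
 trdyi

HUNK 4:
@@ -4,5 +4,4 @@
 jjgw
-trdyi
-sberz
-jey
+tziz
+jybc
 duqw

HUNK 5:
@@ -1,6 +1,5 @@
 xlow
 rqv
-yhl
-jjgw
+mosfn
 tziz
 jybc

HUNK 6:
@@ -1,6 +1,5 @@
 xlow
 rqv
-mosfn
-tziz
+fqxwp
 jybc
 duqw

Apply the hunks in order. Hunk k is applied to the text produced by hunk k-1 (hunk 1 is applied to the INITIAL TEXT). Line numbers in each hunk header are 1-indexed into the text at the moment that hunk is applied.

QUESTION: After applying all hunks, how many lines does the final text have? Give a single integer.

Answer: 5

Derivation:
Hunk 1: at line 1 remove [optg,amm,erifh] add [mbhl,sberz] -> 6 lines: xlow lpgc mbhl sberz jey duqw
Hunk 2: at line 2 remove [mbhl] add [mnss,trdyi] -> 7 lines: xlow lpgc mnss trdyi sberz jey duqw
Hunk 3: at line 1 remove [lpgc,mnss] add [rqv,yhl,jjgw] -> 8 lines: xlow rqv yhl jjgw trdyi sberz jey duqw
Hunk 4: at line 4 remove [trdyi,sberz,jey] add [tziz,jybc] -> 7 lines: xlow rqv yhl jjgw tziz jybc duqw
Hunk 5: at line 1 remove [yhl,jjgw] add [mosfn] -> 6 lines: xlow rqv mosfn tziz jybc duqw
Hunk 6: at line 1 remove [mosfn,tziz] add [fqxwp] -> 5 lines: xlow rqv fqxwp jybc duqw
Final line count: 5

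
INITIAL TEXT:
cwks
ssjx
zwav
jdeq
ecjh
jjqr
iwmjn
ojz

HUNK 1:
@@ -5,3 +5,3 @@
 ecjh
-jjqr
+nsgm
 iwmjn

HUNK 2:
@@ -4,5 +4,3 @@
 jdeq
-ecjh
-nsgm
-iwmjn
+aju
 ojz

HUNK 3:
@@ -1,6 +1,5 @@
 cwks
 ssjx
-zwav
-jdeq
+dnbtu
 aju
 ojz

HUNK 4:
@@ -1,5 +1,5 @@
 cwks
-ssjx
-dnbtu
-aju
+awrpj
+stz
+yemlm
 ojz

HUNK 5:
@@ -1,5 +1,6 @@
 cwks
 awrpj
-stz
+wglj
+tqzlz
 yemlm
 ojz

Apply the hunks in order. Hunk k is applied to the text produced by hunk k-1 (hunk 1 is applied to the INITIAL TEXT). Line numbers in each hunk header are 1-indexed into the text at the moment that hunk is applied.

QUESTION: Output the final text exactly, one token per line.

Answer: cwks
awrpj
wglj
tqzlz
yemlm
ojz

Derivation:
Hunk 1: at line 5 remove [jjqr] add [nsgm] -> 8 lines: cwks ssjx zwav jdeq ecjh nsgm iwmjn ojz
Hunk 2: at line 4 remove [ecjh,nsgm,iwmjn] add [aju] -> 6 lines: cwks ssjx zwav jdeq aju ojz
Hunk 3: at line 1 remove [zwav,jdeq] add [dnbtu] -> 5 lines: cwks ssjx dnbtu aju ojz
Hunk 4: at line 1 remove [ssjx,dnbtu,aju] add [awrpj,stz,yemlm] -> 5 lines: cwks awrpj stz yemlm ojz
Hunk 5: at line 1 remove [stz] add [wglj,tqzlz] -> 6 lines: cwks awrpj wglj tqzlz yemlm ojz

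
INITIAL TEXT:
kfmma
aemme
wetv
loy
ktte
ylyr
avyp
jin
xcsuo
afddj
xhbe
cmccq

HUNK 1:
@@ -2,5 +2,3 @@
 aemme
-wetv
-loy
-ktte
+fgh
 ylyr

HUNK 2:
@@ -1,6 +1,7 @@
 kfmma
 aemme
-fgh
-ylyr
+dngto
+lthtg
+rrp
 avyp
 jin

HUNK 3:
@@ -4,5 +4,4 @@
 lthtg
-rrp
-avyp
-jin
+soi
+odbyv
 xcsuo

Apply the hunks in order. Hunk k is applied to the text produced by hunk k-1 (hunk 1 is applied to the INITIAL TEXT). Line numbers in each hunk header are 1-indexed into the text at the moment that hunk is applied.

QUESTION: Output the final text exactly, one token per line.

Hunk 1: at line 2 remove [wetv,loy,ktte] add [fgh] -> 10 lines: kfmma aemme fgh ylyr avyp jin xcsuo afddj xhbe cmccq
Hunk 2: at line 1 remove [fgh,ylyr] add [dngto,lthtg,rrp] -> 11 lines: kfmma aemme dngto lthtg rrp avyp jin xcsuo afddj xhbe cmccq
Hunk 3: at line 4 remove [rrp,avyp,jin] add [soi,odbyv] -> 10 lines: kfmma aemme dngto lthtg soi odbyv xcsuo afddj xhbe cmccq

Answer: kfmma
aemme
dngto
lthtg
soi
odbyv
xcsuo
afddj
xhbe
cmccq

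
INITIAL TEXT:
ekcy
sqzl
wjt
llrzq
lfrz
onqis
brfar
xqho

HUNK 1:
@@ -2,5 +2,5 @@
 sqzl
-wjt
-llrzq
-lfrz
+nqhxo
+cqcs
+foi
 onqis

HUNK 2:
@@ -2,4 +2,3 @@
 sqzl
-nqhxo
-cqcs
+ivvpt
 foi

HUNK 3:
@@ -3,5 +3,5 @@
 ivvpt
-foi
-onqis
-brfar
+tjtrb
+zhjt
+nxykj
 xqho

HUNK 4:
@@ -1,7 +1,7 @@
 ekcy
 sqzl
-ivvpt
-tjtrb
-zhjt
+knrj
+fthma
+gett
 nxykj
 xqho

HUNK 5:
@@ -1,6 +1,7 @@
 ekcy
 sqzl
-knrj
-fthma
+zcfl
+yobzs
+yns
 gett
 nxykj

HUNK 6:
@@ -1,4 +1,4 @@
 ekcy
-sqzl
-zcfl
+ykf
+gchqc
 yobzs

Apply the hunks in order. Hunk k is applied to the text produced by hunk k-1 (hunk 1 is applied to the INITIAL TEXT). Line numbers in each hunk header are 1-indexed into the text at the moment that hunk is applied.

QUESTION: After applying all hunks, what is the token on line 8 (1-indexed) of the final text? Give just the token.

Answer: xqho

Derivation:
Hunk 1: at line 2 remove [wjt,llrzq,lfrz] add [nqhxo,cqcs,foi] -> 8 lines: ekcy sqzl nqhxo cqcs foi onqis brfar xqho
Hunk 2: at line 2 remove [nqhxo,cqcs] add [ivvpt] -> 7 lines: ekcy sqzl ivvpt foi onqis brfar xqho
Hunk 3: at line 3 remove [foi,onqis,brfar] add [tjtrb,zhjt,nxykj] -> 7 lines: ekcy sqzl ivvpt tjtrb zhjt nxykj xqho
Hunk 4: at line 1 remove [ivvpt,tjtrb,zhjt] add [knrj,fthma,gett] -> 7 lines: ekcy sqzl knrj fthma gett nxykj xqho
Hunk 5: at line 1 remove [knrj,fthma] add [zcfl,yobzs,yns] -> 8 lines: ekcy sqzl zcfl yobzs yns gett nxykj xqho
Hunk 6: at line 1 remove [sqzl,zcfl] add [ykf,gchqc] -> 8 lines: ekcy ykf gchqc yobzs yns gett nxykj xqho
Final line 8: xqho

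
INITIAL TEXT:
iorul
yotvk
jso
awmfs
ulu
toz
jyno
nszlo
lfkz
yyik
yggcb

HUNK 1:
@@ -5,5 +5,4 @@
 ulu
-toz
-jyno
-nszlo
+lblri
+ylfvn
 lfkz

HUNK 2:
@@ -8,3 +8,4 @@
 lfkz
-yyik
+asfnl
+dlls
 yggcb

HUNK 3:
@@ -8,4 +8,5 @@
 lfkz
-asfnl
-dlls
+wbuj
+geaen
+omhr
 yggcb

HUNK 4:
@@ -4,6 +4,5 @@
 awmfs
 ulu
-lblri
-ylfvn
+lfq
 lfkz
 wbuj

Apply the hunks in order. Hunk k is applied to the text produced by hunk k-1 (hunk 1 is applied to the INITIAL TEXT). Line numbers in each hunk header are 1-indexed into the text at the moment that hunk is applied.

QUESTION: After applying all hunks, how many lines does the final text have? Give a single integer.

Answer: 11

Derivation:
Hunk 1: at line 5 remove [toz,jyno,nszlo] add [lblri,ylfvn] -> 10 lines: iorul yotvk jso awmfs ulu lblri ylfvn lfkz yyik yggcb
Hunk 2: at line 8 remove [yyik] add [asfnl,dlls] -> 11 lines: iorul yotvk jso awmfs ulu lblri ylfvn lfkz asfnl dlls yggcb
Hunk 3: at line 8 remove [asfnl,dlls] add [wbuj,geaen,omhr] -> 12 lines: iorul yotvk jso awmfs ulu lblri ylfvn lfkz wbuj geaen omhr yggcb
Hunk 4: at line 4 remove [lblri,ylfvn] add [lfq] -> 11 lines: iorul yotvk jso awmfs ulu lfq lfkz wbuj geaen omhr yggcb
Final line count: 11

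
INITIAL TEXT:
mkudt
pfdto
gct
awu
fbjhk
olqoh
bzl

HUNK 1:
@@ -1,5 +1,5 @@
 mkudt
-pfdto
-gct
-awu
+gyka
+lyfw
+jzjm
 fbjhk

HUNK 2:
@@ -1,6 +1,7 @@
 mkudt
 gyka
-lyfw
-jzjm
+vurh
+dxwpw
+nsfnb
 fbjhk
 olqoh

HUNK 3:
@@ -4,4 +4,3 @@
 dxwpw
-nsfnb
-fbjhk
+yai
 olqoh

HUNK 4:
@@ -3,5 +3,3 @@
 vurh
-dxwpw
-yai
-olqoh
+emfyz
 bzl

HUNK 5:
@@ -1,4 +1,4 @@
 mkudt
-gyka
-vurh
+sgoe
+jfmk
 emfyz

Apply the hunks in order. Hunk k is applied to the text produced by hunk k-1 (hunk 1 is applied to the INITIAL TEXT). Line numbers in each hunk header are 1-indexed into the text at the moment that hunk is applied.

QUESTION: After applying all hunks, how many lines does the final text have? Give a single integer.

Answer: 5

Derivation:
Hunk 1: at line 1 remove [pfdto,gct,awu] add [gyka,lyfw,jzjm] -> 7 lines: mkudt gyka lyfw jzjm fbjhk olqoh bzl
Hunk 2: at line 1 remove [lyfw,jzjm] add [vurh,dxwpw,nsfnb] -> 8 lines: mkudt gyka vurh dxwpw nsfnb fbjhk olqoh bzl
Hunk 3: at line 4 remove [nsfnb,fbjhk] add [yai] -> 7 lines: mkudt gyka vurh dxwpw yai olqoh bzl
Hunk 4: at line 3 remove [dxwpw,yai,olqoh] add [emfyz] -> 5 lines: mkudt gyka vurh emfyz bzl
Hunk 5: at line 1 remove [gyka,vurh] add [sgoe,jfmk] -> 5 lines: mkudt sgoe jfmk emfyz bzl
Final line count: 5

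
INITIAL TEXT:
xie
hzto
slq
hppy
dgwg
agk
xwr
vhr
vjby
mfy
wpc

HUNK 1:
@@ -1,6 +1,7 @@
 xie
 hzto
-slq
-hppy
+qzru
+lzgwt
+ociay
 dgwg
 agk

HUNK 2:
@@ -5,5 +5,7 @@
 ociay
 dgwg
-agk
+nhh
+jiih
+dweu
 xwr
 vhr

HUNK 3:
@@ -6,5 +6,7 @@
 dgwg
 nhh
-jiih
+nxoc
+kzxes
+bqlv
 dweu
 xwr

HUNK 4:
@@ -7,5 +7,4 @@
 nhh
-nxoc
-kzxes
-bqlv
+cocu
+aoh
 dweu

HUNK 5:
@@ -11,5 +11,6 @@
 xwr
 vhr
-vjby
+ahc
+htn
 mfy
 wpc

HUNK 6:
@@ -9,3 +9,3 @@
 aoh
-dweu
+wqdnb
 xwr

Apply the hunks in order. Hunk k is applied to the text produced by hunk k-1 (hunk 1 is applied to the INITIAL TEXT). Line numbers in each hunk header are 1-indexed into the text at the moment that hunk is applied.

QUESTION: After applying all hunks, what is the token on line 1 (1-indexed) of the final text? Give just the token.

Answer: xie

Derivation:
Hunk 1: at line 1 remove [slq,hppy] add [qzru,lzgwt,ociay] -> 12 lines: xie hzto qzru lzgwt ociay dgwg agk xwr vhr vjby mfy wpc
Hunk 2: at line 5 remove [agk] add [nhh,jiih,dweu] -> 14 lines: xie hzto qzru lzgwt ociay dgwg nhh jiih dweu xwr vhr vjby mfy wpc
Hunk 3: at line 6 remove [jiih] add [nxoc,kzxes,bqlv] -> 16 lines: xie hzto qzru lzgwt ociay dgwg nhh nxoc kzxes bqlv dweu xwr vhr vjby mfy wpc
Hunk 4: at line 7 remove [nxoc,kzxes,bqlv] add [cocu,aoh] -> 15 lines: xie hzto qzru lzgwt ociay dgwg nhh cocu aoh dweu xwr vhr vjby mfy wpc
Hunk 5: at line 11 remove [vjby] add [ahc,htn] -> 16 lines: xie hzto qzru lzgwt ociay dgwg nhh cocu aoh dweu xwr vhr ahc htn mfy wpc
Hunk 6: at line 9 remove [dweu] add [wqdnb] -> 16 lines: xie hzto qzru lzgwt ociay dgwg nhh cocu aoh wqdnb xwr vhr ahc htn mfy wpc
Final line 1: xie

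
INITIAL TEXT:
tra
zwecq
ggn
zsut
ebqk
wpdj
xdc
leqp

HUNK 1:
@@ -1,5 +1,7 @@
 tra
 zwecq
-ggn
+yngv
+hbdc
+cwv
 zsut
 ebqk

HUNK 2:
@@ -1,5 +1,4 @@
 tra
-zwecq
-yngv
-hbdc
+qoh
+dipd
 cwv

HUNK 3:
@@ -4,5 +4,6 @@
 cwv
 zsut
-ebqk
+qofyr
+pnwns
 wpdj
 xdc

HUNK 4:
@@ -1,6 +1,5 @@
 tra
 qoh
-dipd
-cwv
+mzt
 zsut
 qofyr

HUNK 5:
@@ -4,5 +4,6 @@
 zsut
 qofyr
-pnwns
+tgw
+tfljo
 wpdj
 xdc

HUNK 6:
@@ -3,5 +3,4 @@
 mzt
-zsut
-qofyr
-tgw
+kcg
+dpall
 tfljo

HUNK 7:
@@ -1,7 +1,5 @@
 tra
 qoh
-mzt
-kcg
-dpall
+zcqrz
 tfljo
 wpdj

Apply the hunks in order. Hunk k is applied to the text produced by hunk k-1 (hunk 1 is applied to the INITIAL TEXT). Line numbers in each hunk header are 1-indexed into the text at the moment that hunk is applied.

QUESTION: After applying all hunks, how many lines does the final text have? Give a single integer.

Hunk 1: at line 1 remove [ggn] add [yngv,hbdc,cwv] -> 10 lines: tra zwecq yngv hbdc cwv zsut ebqk wpdj xdc leqp
Hunk 2: at line 1 remove [zwecq,yngv,hbdc] add [qoh,dipd] -> 9 lines: tra qoh dipd cwv zsut ebqk wpdj xdc leqp
Hunk 3: at line 4 remove [ebqk] add [qofyr,pnwns] -> 10 lines: tra qoh dipd cwv zsut qofyr pnwns wpdj xdc leqp
Hunk 4: at line 1 remove [dipd,cwv] add [mzt] -> 9 lines: tra qoh mzt zsut qofyr pnwns wpdj xdc leqp
Hunk 5: at line 4 remove [pnwns] add [tgw,tfljo] -> 10 lines: tra qoh mzt zsut qofyr tgw tfljo wpdj xdc leqp
Hunk 6: at line 3 remove [zsut,qofyr,tgw] add [kcg,dpall] -> 9 lines: tra qoh mzt kcg dpall tfljo wpdj xdc leqp
Hunk 7: at line 1 remove [mzt,kcg,dpall] add [zcqrz] -> 7 lines: tra qoh zcqrz tfljo wpdj xdc leqp
Final line count: 7

Answer: 7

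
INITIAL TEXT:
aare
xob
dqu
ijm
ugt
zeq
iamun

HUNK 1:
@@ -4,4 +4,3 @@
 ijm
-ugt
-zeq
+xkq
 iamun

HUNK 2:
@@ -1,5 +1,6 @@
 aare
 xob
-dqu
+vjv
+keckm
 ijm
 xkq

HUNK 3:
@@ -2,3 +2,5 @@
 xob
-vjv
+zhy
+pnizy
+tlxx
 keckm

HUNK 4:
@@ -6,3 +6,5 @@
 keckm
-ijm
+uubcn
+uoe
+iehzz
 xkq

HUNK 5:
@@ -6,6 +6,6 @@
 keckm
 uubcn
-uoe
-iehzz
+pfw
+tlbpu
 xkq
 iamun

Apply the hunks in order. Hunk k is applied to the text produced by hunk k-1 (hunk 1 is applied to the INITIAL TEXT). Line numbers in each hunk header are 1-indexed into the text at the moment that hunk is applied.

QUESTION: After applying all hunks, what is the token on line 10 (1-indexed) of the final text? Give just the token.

Answer: xkq

Derivation:
Hunk 1: at line 4 remove [ugt,zeq] add [xkq] -> 6 lines: aare xob dqu ijm xkq iamun
Hunk 2: at line 1 remove [dqu] add [vjv,keckm] -> 7 lines: aare xob vjv keckm ijm xkq iamun
Hunk 3: at line 2 remove [vjv] add [zhy,pnizy,tlxx] -> 9 lines: aare xob zhy pnizy tlxx keckm ijm xkq iamun
Hunk 4: at line 6 remove [ijm] add [uubcn,uoe,iehzz] -> 11 lines: aare xob zhy pnizy tlxx keckm uubcn uoe iehzz xkq iamun
Hunk 5: at line 6 remove [uoe,iehzz] add [pfw,tlbpu] -> 11 lines: aare xob zhy pnizy tlxx keckm uubcn pfw tlbpu xkq iamun
Final line 10: xkq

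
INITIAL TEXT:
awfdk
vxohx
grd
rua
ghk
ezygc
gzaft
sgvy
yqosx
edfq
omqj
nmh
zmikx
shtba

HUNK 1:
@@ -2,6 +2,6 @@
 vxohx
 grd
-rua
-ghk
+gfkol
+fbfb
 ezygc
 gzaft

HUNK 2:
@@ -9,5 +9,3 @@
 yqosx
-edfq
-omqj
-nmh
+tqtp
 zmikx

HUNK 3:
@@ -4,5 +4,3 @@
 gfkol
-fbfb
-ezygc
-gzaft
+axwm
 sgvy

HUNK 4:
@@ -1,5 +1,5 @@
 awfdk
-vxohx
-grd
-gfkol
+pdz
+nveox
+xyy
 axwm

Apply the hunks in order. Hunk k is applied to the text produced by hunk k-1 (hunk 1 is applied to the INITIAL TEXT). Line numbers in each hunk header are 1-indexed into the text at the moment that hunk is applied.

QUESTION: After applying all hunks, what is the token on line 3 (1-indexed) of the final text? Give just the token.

Hunk 1: at line 2 remove [rua,ghk] add [gfkol,fbfb] -> 14 lines: awfdk vxohx grd gfkol fbfb ezygc gzaft sgvy yqosx edfq omqj nmh zmikx shtba
Hunk 2: at line 9 remove [edfq,omqj,nmh] add [tqtp] -> 12 lines: awfdk vxohx grd gfkol fbfb ezygc gzaft sgvy yqosx tqtp zmikx shtba
Hunk 3: at line 4 remove [fbfb,ezygc,gzaft] add [axwm] -> 10 lines: awfdk vxohx grd gfkol axwm sgvy yqosx tqtp zmikx shtba
Hunk 4: at line 1 remove [vxohx,grd,gfkol] add [pdz,nveox,xyy] -> 10 lines: awfdk pdz nveox xyy axwm sgvy yqosx tqtp zmikx shtba
Final line 3: nveox

Answer: nveox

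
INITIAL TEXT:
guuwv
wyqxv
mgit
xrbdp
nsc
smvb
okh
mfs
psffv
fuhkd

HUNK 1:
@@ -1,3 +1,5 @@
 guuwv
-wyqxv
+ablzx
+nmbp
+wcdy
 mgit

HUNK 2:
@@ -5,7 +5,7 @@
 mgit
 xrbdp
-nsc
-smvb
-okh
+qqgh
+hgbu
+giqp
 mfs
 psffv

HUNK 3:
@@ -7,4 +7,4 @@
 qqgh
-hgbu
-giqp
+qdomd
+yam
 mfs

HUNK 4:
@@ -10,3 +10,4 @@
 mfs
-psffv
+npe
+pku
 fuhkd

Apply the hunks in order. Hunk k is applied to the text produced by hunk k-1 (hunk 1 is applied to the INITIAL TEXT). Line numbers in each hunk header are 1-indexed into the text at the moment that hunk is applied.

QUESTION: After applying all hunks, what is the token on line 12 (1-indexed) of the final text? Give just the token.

Answer: pku

Derivation:
Hunk 1: at line 1 remove [wyqxv] add [ablzx,nmbp,wcdy] -> 12 lines: guuwv ablzx nmbp wcdy mgit xrbdp nsc smvb okh mfs psffv fuhkd
Hunk 2: at line 5 remove [nsc,smvb,okh] add [qqgh,hgbu,giqp] -> 12 lines: guuwv ablzx nmbp wcdy mgit xrbdp qqgh hgbu giqp mfs psffv fuhkd
Hunk 3: at line 7 remove [hgbu,giqp] add [qdomd,yam] -> 12 lines: guuwv ablzx nmbp wcdy mgit xrbdp qqgh qdomd yam mfs psffv fuhkd
Hunk 4: at line 10 remove [psffv] add [npe,pku] -> 13 lines: guuwv ablzx nmbp wcdy mgit xrbdp qqgh qdomd yam mfs npe pku fuhkd
Final line 12: pku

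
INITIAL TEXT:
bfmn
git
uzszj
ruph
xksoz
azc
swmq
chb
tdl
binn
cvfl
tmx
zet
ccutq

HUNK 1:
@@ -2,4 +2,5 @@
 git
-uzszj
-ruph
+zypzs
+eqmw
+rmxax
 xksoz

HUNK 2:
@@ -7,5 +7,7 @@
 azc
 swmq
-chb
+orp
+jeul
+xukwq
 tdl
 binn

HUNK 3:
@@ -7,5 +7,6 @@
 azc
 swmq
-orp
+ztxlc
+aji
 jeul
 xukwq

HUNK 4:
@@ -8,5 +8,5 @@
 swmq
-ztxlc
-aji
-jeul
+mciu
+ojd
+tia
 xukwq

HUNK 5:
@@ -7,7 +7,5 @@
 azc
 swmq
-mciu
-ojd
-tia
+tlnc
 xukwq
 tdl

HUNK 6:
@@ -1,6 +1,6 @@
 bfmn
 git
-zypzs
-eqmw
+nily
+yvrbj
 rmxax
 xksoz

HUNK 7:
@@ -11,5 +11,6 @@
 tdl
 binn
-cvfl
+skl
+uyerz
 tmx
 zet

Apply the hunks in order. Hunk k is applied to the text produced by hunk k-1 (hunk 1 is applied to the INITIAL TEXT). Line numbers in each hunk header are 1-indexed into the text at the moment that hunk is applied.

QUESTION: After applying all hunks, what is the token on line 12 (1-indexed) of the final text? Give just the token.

Answer: binn

Derivation:
Hunk 1: at line 2 remove [uzszj,ruph] add [zypzs,eqmw,rmxax] -> 15 lines: bfmn git zypzs eqmw rmxax xksoz azc swmq chb tdl binn cvfl tmx zet ccutq
Hunk 2: at line 7 remove [chb] add [orp,jeul,xukwq] -> 17 lines: bfmn git zypzs eqmw rmxax xksoz azc swmq orp jeul xukwq tdl binn cvfl tmx zet ccutq
Hunk 3: at line 7 remove [orp] add [ztxlc,aji] -> 18 lines: bfmn git zypzs eqmw rmxax xksoz azc swmq ztxlc aji jeul xukwq tdl binn cvfl tmx zet ccutq
Hunk 4: at line 8 remove [ztxlc,aji,jeul] add [mciu,ojd,tia] -> 18 lines: bfmn git zypzs eqmw rmxax xksoz azc swmq mciu ojd tia xukwq tdl binn cvfl tmx zet ccutq
Hunk 5: at line 7 remove [mciu,ojd,tia] add [tlnc] -> 16 lines: bfmn git zypzs eqmw rmxax xksoz azc swmq tlnc xukwq tdl binn cvfl tmx zet ccutq
Hunk 6: at line 1 remove [zypzs,eqmw] add [nily,yvrbj] -> 16 lines: bfmn git nily yvrbj rmxax xksoz azc swmq tlnc xukwq tdl binn cvfl tmx zet ccutq
Hunk 7: at line 11 remove [cvfl] add [skl,uyerz] -> 17 lines: bfmn git nily yvrbj rmxax xksoz azc swmq tlnc xukwq tdl binn skl uyerz tmx zet ccutq
Final line 12: binn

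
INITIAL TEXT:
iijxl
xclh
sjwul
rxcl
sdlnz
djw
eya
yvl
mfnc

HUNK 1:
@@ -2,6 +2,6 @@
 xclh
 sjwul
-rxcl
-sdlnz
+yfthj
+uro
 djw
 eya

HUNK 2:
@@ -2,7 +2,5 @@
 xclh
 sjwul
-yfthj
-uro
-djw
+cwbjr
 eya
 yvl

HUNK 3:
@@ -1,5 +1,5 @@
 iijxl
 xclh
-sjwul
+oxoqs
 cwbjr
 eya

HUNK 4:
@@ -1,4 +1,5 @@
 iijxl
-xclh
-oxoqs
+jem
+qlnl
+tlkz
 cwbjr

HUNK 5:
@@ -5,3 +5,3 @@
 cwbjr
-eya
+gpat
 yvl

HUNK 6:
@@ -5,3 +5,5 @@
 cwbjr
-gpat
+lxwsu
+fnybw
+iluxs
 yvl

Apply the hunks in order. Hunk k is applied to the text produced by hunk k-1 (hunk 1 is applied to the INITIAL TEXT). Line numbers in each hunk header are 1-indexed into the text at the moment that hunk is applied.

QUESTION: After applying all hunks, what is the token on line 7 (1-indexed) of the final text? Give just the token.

Hunk 1: at line 2 remove [rxcl,sdlnz] add [yfthj,uro] -> 9 lines: iijxl xclh sjwul yfthj uro djw eya yvl mfnc
Hunk 2: at line 2 remove [yfthj,uro,djw] add [cwbjr] -> 7 lines: iijxl xclh sjwul cwbjr eya yvl mfnc
Hunk 3: at line 1 remove [sjwul] add [oxoqs] -> 7 lines: iijxl xclh oxoqs cwbjr eya yvl mfnc
Hunk 4: at line 1 remove [xclh,oxoqs] add [jem,qlnl,tlkz] -> 8 lines: iijxl jem qlnl tlkz cwbjr eya yvl mfnc
Hunk 5: at line 5 remove [eya] add [gpat] -> 8 lines: iijxl jem qlnl tlkz cwbjr gpat yvl mfnc
Hunk 6: at line 5 remove [gpat] add [lxwsu,fnybw,iluxs] -> 10 lines: iijxl jem qlnl tlkz cwbjr lxwsu fnybw iluxs yvl mfnc
Final line 7: fnybw

Answer: fnybw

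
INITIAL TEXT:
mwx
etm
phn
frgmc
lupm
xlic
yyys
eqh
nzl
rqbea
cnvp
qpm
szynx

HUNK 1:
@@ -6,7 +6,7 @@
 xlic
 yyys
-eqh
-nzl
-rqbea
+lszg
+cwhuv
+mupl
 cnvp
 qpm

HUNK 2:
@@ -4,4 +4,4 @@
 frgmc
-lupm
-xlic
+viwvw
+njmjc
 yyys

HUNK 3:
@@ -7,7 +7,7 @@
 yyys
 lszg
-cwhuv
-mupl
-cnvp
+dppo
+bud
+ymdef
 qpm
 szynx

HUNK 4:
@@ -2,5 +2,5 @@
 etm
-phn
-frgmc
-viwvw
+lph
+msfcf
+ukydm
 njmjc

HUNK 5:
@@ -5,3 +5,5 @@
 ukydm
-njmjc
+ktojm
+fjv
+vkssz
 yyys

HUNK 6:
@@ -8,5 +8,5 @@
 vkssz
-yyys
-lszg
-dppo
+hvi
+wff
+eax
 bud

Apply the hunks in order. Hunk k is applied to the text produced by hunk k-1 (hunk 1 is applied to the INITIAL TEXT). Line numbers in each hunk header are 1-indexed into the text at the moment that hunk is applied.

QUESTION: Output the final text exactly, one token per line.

Hunk 1: at line 6 remove [eqh,nzl,rqbea] add [lszg,cwhuv,mupl] -> 13 lines: mwx etm phn frgmc lupm xlic yyys lszg cwhuv mupl cnvp qpm szynx
Hunk 2: at line 4 remove [lupm,xlic] add [viwvw,njmjc] -> 13 lines: mwx etm phn frgmc viwvw njmjc yyys lszg cwhuv mupl cnvp qpm szynx
Hunk 3: at line 7 remove [cwhuv,mupl,cnvp] add [dppo,bud,ymdef] -> 13 lines: mwx etm phn frgmc viwvw njmjc yyys lszg dppo bud ymdef qpm szynx
Hunk 4: at line 2 remove [phn,frgmc,viwvw] add [lph,msfcf,ukydm] -> 13 lines: mwx etm lph msfcf ukydm njmjc yyys lszg dppo bud ymdef qpm szynx
Hunk 5: at line 5 remove [njmjc] add [ktojm,fjv,vkssz] -> 15 lines: mwx etm lph msfcf ukydm ktojm fjv vkssz yyys lszg dppo bud ymdef qpm szynx
Hunk 6: at line 8 remove [yyys,lszg,dppo] add [hvi,wff,eax] -> 15 lines: mwx etm lph msfcf ukydm ktojm fjv vkssz hvi wff eax bud ymdef qpm szynx

Answer: mwx
etm
lph
msfcf
ukydm
ktojm
fjv
vkssz
hvi
wff
eax
bud
ymdef
qpm
szynx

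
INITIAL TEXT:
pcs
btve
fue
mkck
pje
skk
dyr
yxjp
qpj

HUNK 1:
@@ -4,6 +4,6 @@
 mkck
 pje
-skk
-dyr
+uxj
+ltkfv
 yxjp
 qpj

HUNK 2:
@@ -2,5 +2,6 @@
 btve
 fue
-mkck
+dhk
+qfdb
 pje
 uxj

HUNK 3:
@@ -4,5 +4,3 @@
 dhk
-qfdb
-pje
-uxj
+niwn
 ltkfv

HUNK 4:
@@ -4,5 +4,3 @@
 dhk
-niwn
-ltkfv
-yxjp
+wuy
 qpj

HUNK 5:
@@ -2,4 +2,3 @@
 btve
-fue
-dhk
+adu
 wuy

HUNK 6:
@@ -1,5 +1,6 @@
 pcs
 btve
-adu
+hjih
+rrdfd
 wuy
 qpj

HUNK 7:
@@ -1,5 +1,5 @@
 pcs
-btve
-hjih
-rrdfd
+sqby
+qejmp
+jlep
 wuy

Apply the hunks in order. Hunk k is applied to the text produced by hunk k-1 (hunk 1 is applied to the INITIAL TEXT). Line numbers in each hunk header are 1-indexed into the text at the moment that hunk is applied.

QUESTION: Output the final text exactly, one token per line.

Answer: pcs
sqby
qejmp
jlep
wuy
qpj

Derivation:
Hunk 1: at line 4 remove [skk,dyr] add [uxj,ltkfv] -> 9 lines: pcs btve fue mkck pje uxj ltkfv yxjp qpj
Hunk 2: at line 2 remove [mkck] add [dhk,qfdb] -> 10 lines: pcs btve fue dhk qfdb pje uxj ltkfv yxjp qpj
Hunk 3: at line 4 remove [qfdb,pje,uxj] add [niwn] -> 8 lines: pcs btve fue dhk niwn ltkfv yxjp qpj
Hunk 4: at line 4 remove [niwn,ltkfv,yxjp] add [wuy] -> 6 lines: pcs btve fue dhk wuy qpj
Hunk 5: at line 2 remove [fue,dhk] add [adu] -> 5 lines: pcs btve adu wuy qpj
Hunk 6: at line 1 remove [adu] add [hjih,rrdfd] -> 6 lines: pcs btve hjih rrdfd wuy qpj
Hunk 7: at line 1 remove [btve,hjih,rrdfd] add [sqby,qejmp,jlep] -> 6 lines: pcs sqby qejmp jlep wuy qpj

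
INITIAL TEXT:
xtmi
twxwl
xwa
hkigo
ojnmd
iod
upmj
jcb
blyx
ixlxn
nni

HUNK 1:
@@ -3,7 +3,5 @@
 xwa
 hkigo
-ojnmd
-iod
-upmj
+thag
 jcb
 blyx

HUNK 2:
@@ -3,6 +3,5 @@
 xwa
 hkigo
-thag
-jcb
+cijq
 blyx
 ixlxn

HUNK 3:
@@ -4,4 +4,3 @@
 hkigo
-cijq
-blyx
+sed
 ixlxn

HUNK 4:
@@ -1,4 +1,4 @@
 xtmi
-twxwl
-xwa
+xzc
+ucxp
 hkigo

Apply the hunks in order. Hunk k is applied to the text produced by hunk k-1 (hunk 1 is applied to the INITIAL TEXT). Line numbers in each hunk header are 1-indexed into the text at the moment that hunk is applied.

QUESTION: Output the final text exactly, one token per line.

Answer: xtmi
xzc
ucxp
hkigo
sed
ixlxn
nni

Derivation:
Hunk 1: at line 3 remove [ojnmd,iod,upmj] add [thag] -> 9 lines: xtmi twxwl xwa hkigo thag jcb blyx ixlxn nni
Hunk 2: at line 3 remove [thag,jcb] add [cijq] -> 8 lines: xtmi twxwl xwa hkigo cijq blyx ixlxn nni
Hunk 3: at line 4 remove [cijq,blyx] add [sed] -> 7 lines: xtmi twxwl xwa hkigo sed ixlxn nni
Hunk 4: at line 1 remove [twxwl,xwa] add [xzc,ucxp] -> 7 lines: xtmi xzc ucxp hkigo sed ixlxn nni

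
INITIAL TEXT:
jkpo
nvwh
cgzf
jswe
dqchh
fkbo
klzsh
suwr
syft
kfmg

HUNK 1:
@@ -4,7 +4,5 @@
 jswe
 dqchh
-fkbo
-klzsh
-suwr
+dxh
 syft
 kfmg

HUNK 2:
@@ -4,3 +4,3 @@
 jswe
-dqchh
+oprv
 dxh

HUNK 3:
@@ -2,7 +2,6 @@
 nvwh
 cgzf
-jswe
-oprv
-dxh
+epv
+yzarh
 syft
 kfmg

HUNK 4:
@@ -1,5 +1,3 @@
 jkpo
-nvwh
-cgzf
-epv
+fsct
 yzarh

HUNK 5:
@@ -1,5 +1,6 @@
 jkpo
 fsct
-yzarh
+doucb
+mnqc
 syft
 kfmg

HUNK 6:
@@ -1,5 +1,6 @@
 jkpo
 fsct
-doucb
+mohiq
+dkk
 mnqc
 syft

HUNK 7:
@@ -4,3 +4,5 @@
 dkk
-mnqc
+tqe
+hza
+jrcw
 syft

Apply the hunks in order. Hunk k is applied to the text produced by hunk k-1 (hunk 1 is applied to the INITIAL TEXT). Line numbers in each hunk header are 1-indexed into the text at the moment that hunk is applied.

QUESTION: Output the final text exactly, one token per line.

Hunk 1: at line 4 remove [fkbo,klzsh,suwr] add [dxh] -> 8 lines: jkpo nvwh cgzf jswe dqchh dxh syft kfmg
Hunk 2: at line 4 remove [dqchh] add [oprv] -> 8 lines: jkpo nvwh cgzf jswe oprv dxh syft kfmg
Hunk 3: at line 2 remove [jswe,oprv,dxh] add [epv,yzarh] -> 7 lines: jkpo nvwh cgzf epv yzarh syft kfmg
Hunk 4: at line 1 remove [nvwh,cgzf,epv] add [fsct] -> 5 lines: jkpo fsct yzarh syft kfmg
Hunk 5: at line 1 remove [yzarh] add [doucb,mnqc] -> 6 lines: jkpo fsct doucb mnqc syft kfmg
Hunk 6: at line 1 remove [doucb] add [mohiq,dkk] -> 7 lines: jkpo fsct mohiq dkk mnqc syft kfmg
Hunk 7: at line 4 remove [mnqc] add [tqe,hza,jrcw] -> 9 lines: jkpo fsct mohiq dkk tqe hza jrcw syft kfmg

Answer: jkpo
fsct
mohiq
dkk
tqe
hza
jrcw
syft
kfmg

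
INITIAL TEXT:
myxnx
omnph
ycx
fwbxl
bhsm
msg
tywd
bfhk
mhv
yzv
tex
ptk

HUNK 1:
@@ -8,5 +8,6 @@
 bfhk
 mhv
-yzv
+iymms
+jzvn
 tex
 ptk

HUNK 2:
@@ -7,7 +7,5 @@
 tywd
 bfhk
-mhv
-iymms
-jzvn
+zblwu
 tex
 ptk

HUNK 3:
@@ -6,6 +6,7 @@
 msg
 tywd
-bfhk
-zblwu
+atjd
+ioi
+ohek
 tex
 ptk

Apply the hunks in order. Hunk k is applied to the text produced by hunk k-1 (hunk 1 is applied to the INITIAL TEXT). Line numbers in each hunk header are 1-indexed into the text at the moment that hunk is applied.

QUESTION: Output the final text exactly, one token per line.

Hunk 1: at line 8 remove [yzv] add [iymms,jzvn] -> 13 lines: myxnx omnph ycx fwbxl bhsm msg tywd bfhk mhv iymms jzvn tex ptk
Hunk 2: at line 7 remove [mhv,iymms,jzvn] add [zblwu] -> 11 lines: myxnx omnph ycx fwbxl bhsm msg tywd bfhk zblwu tex ptk
Hunk 3: at line 6 remove [bfhk,zblwu] add [atjd,ioi,ohek] -> 12 lines: myxnx omnph ycx fwbxl bhsm msg tywd atjd ioi ohek tex ptk

Answer: myxnx
omnph
ycx
fwbxl
bhsm
msg
tywd
atjd
ioi
ohek
tex
ptk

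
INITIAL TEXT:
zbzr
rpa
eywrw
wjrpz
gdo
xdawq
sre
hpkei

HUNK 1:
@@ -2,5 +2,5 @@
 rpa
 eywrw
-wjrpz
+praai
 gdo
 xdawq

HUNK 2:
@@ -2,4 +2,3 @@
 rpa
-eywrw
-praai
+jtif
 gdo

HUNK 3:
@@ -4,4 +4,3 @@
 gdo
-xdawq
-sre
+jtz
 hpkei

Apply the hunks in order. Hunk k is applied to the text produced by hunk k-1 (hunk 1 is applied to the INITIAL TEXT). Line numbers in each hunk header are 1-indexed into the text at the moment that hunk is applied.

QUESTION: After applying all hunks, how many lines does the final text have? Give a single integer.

Answer: 6

Derivation:
Hunk 1: at line 2 remove [wjrpz] add [praai] -> 8 lines: zbzr rpa eywrw praai gdo xdawq sre hpkei
Hunk 2: at line 2 remove [eywrw,praai] add [jtif] -> 7 lines: zbzr rpa jtif gdo xdawq sre hpkei
Hunk 3: at line 4 remove [xdawq,sre] add [jtz] -> 6 lines: zbzr rpa jtif gdo jtz hpkei
Final line count: 6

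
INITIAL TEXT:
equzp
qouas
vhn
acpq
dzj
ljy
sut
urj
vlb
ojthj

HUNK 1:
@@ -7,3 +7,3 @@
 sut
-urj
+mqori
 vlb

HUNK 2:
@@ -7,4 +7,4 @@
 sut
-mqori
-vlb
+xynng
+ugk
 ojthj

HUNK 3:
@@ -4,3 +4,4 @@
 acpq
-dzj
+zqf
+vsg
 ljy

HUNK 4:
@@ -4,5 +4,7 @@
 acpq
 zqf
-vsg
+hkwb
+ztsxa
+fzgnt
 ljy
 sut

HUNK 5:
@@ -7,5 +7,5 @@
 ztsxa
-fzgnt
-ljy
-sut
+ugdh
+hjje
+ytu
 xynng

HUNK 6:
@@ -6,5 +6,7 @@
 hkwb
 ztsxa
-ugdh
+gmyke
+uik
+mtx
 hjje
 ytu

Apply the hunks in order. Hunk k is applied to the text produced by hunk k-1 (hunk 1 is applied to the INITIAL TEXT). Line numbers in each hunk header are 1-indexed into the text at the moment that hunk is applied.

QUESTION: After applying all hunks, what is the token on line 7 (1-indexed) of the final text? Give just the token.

Hunk 1: at line 7 remove [urj] add [mqori] -> 10 lines: equzp qouas vhn acpq dzj ljy sut mqori vlb ojthj
Hunk 2: at line 7 remove [mqori,vlb] add [xynng,ugk] -> 10 lines: equzp qouas vhn acpq dzj ljy sut xynng ugk ojthj
Hunk 3: at line 4 remove [dzj] add [zqf,vsg] -> 11 lines: equzp qouas vhn acpq zqf vsg ljy sut xynng ugk ojthj
Hunk 4: at line 4 remove [vsg] add [hkwb,ztsxa,fzgnt] -> 13 lines: equzp qouas vhn acpq zqf hkwb ztsxa fzgnt ljy sut xynng ugk ojthj
Hunk 5: at line 7 remove [fzgnt,ljy,sut] add [ugdh,hjje,ytu] -> 13 lines: equzp qouas vhn acpq zqf hkwb ztsxa ugdh hjje ytu xynng ugk ojthj
Hunk 6: at line 6 remove [ugdh] add [gmyke,uik,mtx] -> 15 lines: equzp qouas vhn acpq zqf hkwb ztsxa gmyke uik mtx hjje ytu xynng ugk ojthj
Final line 7: ztsxa

Answer: ztsxa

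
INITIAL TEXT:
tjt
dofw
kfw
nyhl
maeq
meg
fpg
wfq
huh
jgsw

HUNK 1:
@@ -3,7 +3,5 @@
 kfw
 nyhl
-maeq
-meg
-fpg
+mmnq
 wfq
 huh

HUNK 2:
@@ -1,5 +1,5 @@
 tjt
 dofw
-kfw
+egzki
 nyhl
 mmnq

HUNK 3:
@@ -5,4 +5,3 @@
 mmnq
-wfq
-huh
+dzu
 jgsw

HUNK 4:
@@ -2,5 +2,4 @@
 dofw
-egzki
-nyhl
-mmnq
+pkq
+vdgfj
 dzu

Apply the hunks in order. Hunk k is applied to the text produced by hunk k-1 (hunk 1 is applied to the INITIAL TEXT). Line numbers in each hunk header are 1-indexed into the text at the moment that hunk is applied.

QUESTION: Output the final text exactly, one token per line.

Answer: tjt
dofw
pkq
vdgfj
dzu
jgsw

Derivation:
Hunk 1: at line 3 remove [maeq,meg,fpg] add [mmnq] -> 8 lines: tjt dofw kfw nyhl mmnq wfq huh jgsw
Hunk 2: at line 1 remove [kfw] add [egzki] -> 8 lines: tjt dofw egzki nyhl mmnq wfq huh jgsw
Hunk 3: at line 5 remove [wfq,huh] add [dzu] -> 7 lines: tjt dofw egzki nyhl mmnq dzu jgsw
Hunk 4: at line 2 remove [egzki,nyhl,mmnq] add [pkq,vdgfj] -> 6 lines: tjt dofw pkq vdgfj dzu jgsw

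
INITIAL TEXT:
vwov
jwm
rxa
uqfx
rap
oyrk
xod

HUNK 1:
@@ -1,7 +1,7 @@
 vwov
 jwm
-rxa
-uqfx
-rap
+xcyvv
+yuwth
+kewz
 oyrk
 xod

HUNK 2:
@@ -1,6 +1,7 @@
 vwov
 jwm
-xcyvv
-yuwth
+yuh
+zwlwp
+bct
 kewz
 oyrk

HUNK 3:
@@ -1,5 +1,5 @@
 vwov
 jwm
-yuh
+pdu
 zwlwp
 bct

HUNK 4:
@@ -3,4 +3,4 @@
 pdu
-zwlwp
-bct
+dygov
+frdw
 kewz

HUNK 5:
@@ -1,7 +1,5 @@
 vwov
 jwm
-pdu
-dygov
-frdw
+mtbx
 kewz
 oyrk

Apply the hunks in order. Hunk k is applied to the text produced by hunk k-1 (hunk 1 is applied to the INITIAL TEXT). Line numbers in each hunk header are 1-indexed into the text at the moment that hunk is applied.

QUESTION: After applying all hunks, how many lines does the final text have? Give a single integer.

Hunk 1: at line 1 remove [rxa,uqfx,rap] add [xcyvv,yuwth,kewz] -> 7 lines: vwov jwm xcyvv yuwth kewz oyrk xod
Hunk 2: at line 1 remove [xcyvv,yuwth] add [yuh,zwlwp,bct] -> 8 lines: vwov jwm yuh zwlwp bct kewz oyrk xod
Hunk 3: at line 1 remove [yuh] add [pdu] -> 8 lines: vwov jwm pdu zwlwp bct kewz oyrk xod
Hunk 4: at line 3 remove [zwlwp,bct] add [dygov,frdw] -> 8 lines: vwov jwm pdu dygov frdw kewz oyrk xod
Hunk 5: at line 1 remove [pdu,dygov,frdw] add [mtbx] -> 6 lines: vwov jwm mtbx kewz oyrk xod
Final line count: 6

Answer: 6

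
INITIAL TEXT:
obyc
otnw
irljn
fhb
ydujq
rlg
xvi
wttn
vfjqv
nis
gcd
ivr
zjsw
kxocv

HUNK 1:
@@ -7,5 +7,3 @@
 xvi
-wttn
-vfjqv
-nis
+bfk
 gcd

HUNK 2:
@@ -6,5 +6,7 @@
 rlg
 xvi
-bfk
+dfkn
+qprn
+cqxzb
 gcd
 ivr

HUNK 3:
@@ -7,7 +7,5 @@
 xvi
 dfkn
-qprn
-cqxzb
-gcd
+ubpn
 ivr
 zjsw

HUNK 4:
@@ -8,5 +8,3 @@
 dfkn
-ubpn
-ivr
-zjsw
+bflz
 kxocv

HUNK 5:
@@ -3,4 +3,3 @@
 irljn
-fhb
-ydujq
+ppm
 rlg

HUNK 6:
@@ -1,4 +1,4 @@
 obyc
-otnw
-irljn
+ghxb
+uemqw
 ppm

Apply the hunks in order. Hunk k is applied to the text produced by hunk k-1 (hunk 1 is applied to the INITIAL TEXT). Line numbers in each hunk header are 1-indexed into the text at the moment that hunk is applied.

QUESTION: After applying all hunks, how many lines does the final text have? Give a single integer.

Answer: 9

Derivation:
Hunk 1: at line 7 remove [wttn,vfjqv,nis] add [bfk] -> 12 lines: obyc otnw irljn fhb ydujq rlg xvi bfk gcd ivr zjsw kxocv
Hunk 2: at line 6 remove [bfk] add [dfkn,qprn,cqxzb] -> 14 lines: obyc otnw irljn fhb ydujq rlg xvi dfkn qprn cqxzb gcd ivr zjsw kxocv
Hunk 3: at line 7 remove [qprn,cqxzb,gcd] add [ubpn] -> 12 lines: obyc otnw irljn fhb ydujq rlg xvi dfkn ubpn ivr zjsw kxocv
Hunk 4: at line 8 remove [ubpn,ivr,zjsw] add [bflz] -> 10 lines: obyc otnw irljn fhb ydujq rlg xvi dfkn bflz kxocv
Hunk 5: at line 3 remove [fhb,ydujq] add [ppm] -> 9 lines: obyc otnw irljn ppm rlg xvi dfkn bflz kxocv
Hunk 6: at line 1 remove [otnw,irljn] add [ghxb,uemqw] -> 9 lines: obyc ghxb uemqw ppm rlg xvi dfkn bflz kxocv
Final line count: 9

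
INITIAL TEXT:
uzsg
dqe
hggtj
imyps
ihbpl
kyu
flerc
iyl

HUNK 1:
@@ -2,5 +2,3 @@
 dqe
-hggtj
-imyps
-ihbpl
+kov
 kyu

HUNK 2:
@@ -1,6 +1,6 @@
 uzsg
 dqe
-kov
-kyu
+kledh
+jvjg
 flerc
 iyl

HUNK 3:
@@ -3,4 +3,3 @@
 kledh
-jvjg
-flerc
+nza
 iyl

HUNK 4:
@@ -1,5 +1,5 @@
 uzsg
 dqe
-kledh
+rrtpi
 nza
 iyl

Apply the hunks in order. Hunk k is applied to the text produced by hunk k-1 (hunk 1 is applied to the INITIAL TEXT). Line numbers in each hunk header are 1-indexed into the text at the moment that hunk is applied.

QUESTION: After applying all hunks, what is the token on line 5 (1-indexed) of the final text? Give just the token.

Hunk 1: at line 2 remove [hggtj,imyps,ihbpl] add [kov] -> 6 lines: uzsg dqe kov kyu flerc iyl
Hunk 2: at line 1 remove [kov,kyu] add [kledh,jvjg] -> 6 lines: uzsg dqe kledh jvjg flerc iyl
Hunk 3: at line 3 remove [jvjg,flerc] add [nza] -> 5 lines: uzsg dqe kledh nza iyl
Hunk 4: at line 1 remove [kledh] add [rrtpi] -> 5 lines: uzsg dqe rrtpi nza iyl
Final line 5: iyl

Answer: iyl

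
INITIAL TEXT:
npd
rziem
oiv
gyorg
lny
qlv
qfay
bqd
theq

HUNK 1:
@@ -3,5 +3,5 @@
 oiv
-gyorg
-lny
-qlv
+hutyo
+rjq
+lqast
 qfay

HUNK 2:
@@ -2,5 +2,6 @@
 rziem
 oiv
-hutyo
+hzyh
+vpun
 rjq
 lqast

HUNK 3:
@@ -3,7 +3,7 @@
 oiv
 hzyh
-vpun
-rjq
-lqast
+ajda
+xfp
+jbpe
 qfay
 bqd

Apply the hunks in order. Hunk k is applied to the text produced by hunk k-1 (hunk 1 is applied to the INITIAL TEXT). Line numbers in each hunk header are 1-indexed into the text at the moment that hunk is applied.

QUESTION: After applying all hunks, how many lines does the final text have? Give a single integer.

Hunk 1: at line 3 remove [gyorg,lny,qlv] add [hutyo,rjq,lqast] -> 9 lines: npd rziem oiv hutyo rjq lqast qfay bqd theq
Hunk 2: at line 2 remove [hutyo] add [hzyh,vpun] -> 10 lines: npd rziem oiv hzyh vpun rjq lqast qfay bqd theq
Hunk 3: at line 3 remove [vpun,rjq,lqast] add [ajda,xfp,jbpe] -> 10 lines: npd rziem oiv hzyh ajda xfp jbpe qfay bqd theq
Final line count: 10

Answer: 10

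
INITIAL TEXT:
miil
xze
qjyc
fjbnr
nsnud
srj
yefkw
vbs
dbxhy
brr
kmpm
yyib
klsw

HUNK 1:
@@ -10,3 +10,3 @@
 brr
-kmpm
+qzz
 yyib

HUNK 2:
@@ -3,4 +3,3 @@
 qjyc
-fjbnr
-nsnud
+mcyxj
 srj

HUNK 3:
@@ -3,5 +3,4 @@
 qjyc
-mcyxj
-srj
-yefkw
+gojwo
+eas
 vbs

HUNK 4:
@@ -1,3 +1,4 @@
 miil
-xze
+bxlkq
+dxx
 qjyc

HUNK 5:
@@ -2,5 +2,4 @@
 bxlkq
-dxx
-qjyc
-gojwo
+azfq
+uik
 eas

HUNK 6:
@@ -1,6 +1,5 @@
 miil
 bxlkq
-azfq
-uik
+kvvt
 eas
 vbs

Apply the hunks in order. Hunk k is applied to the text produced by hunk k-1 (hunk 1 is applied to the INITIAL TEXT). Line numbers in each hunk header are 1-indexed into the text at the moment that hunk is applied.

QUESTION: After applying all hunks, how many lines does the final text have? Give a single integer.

Hunk 1: at line 10 remove [kmpm] add [qzz] -> 13 lines: miil xze qjyc fjbnr nsnud srj yefkw vbs dbxhy brr qzz yyib klsw
Hunk 2: at line 3 remove [fjbnr,nsnud] add [mcyxj] -> 12 lines: miil xze qjyc mcyxj srj yefkw vbs dbxhy brr qzz yyib klsw
Hunk 3: at line 3 remove [mcyxj,srj,yefkw] add [gojwo,eas] -> 11 lines: miil xze qjyc gojwo eas vbs dbxhy brr qzz yyib klsw
Hunk 4: at line 1 remove [xze] add [bxlkq,dxx] -> 12 lines: miil bxlkq dxx qjyc gojwo eas vbs dbxhy brr qzz yyib klsw
Hunk 5: at line 2 remove [dxx,qjyc,gojwo] add [azfq,uik] -> 11 lines: miil bxlkq azfq uik eas vbs dbxhy brr qzz yyib klsw
Hunk 6: at line 1 remove [azfq,uik] add [kvvt] -> 10 lines: miil bxlkq kvvt eas vbs dbxhy brr qzz yyib klsw
Final line count: 10

Answer: 10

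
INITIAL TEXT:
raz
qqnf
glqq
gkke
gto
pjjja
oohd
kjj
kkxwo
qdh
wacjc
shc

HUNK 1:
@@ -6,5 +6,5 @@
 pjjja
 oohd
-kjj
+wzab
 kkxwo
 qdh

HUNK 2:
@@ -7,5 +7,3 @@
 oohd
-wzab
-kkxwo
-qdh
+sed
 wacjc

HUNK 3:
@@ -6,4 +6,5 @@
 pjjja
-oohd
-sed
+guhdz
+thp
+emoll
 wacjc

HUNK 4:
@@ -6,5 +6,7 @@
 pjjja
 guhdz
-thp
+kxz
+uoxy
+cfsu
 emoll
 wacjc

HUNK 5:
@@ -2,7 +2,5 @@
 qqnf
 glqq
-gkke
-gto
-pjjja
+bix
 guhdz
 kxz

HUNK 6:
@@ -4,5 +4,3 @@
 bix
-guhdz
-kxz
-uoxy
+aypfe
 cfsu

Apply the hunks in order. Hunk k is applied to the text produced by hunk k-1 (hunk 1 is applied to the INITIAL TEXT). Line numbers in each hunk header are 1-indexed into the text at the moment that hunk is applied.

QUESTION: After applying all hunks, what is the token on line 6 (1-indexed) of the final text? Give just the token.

Answer: cfsu

Derivation:
Hunk 1: at line 6 remove [kjj] add [wzab] -> 12 lines: raz qqnf glqq gkke gto pjjja oohd wzab kkxwo qdh wacjc shc
Hunk 2: at line 7 remove [wzab,kkxwo,qdh] add [sed] -> 10 lines: raz qqnf glqq gkke gto pjjja oohd sed wacjc shc
Hunk 3: at line 6 remove [oohd,sed] add [guhdz,thp,emoll] -> 11 lines: raz qqnf glqq gkke gto pjjja guhdz thp emoll wacjc shc
Hunk 4: at line 6 remove [thp] add [kxz,uoxy,cfsu] -> 13 lines: raz qqnf glqq gkke gto pjjja guhdz kxz uoxy cfsu emoll wacjc shc
Hunk 5: at line 2 remove [gkke,gto,pjjja] add [bix] -> 11 lines: raz qqnf glqq bix guhdz kxz uoxy cfsu emoll wacjc shc
Hunk 6: at line 4 remove [guhdz,kxz,uoxy] add [aypfe] -> 9 lines: raz qqnf glqq bix aypfe cfsu emoll wacjc shc
Final line 6: cfsu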